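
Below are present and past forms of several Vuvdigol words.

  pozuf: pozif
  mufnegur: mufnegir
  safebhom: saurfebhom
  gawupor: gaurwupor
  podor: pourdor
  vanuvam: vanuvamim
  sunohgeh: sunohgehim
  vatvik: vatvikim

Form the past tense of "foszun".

foszin

"foszun" has last vowel 'u'. The stems whose last vowel is 'u' (pozuf → pozif, mufnegur → mufnegir) change the last vowel to 'i'.
So foszun → foszin.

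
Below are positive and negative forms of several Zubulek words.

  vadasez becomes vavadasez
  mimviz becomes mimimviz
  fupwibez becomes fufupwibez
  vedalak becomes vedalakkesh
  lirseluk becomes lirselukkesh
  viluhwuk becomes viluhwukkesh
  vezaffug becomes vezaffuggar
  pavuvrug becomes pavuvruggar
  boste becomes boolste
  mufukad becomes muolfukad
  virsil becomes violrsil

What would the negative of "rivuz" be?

"rivuz" ends in -z. The stems ending in -z (vadasez → vavadasez, mimviz → mimimviz, fupwibez → fufupwibez) repeat the first consonant+vowel as a prefix.
So rivuz → ririvuz.

ririvuz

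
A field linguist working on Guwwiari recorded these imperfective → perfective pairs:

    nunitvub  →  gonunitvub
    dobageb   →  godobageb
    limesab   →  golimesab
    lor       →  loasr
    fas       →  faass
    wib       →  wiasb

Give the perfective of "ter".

nunitvub and wib both end in -b yet inflect differently (gonunitvub, wiasb), so the final letter is not what conditions the rule; the number of vowels is.
"ter" has 1 vowel. The stems with 1 vowel (lor → loasr, fas → faass, wib → wiasb) insert -as- after the first vowel.
The other pattern: stems with 3 vowels add the prefix go-.
So ter → teasr.

teasr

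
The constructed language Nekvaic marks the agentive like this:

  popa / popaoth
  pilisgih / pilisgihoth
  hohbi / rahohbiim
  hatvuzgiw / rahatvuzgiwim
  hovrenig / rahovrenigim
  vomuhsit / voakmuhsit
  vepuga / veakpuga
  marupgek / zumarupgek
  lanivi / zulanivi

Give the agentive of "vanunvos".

popa and vepuga both end in -a yet inflect differently (popaoth, veakpuga), so the final letter is not what conditions the rule; the first letter is.
"vanunvos" begins with v-. The stems beginning with v- (vomuhsit → voakmuhsit, vepuga → veakpuga) insert -ak- after the first vowel.
So vanunvos → vaaknunvos.

vaaknunvos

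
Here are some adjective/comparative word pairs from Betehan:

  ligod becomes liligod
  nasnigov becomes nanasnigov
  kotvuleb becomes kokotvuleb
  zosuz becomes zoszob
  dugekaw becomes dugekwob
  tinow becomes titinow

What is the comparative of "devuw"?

devwob

tinow and dugekaw both end in -w yet inflect differently (titinow, dugekwob), so the final letter is not what conditions the rule; the last vowel is.
"devuw" has last vowel 'u'. The one such stem in the data (zosuz → zoszob) deletes the last vowel and adds -ob (as does dugekaw), so the same rule applies.
The other pattern: stems whose last vowel is 'e' or 'o' repeat the first consonant+vowel as a prefix.
So devuw → devwob.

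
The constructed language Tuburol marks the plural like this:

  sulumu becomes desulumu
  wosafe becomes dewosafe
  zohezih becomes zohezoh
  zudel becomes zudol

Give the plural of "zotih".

wosafe and zudel both have last vowel 'e' yet inflect differently (dewosafe, zudol), so the last vowel is not what conditions the rule; whether the stem ends in a vowel or a consonant is.
"zotih" ends in a consonant. The stems ending in a consonant (zohezih → zohezoh, zudel → zudol) change the last vowel to 'o'.
The other pattern: stems ending in a vowel add the prefix de-.
So zotih → zotoh.

zotoh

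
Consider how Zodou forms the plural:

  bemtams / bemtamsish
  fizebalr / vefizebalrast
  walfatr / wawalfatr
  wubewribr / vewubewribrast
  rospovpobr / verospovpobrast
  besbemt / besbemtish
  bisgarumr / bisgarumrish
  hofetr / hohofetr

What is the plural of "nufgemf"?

walfatr and bisgarumr both end in -r yet inflect differently (wawalfatr, bisgarumrish), so the final letter is not what conditions the rule; the second-to-last letter is.
"nufgemf" has second-to-last letter 'm'. The stems whose second-to-last letter is 'm' (bemtams → bemtamsish, bisgarumr → bisgarumrish, besbemt → besbemtish) add -ish.
The other patterns: stems whose second-to-last letter is 't' repeat the first consonant+vowel as a prefix; stems whose second-to-last letter is 'b' or 'l' add ve- … -ast around the stem.
So nufgemf → nufgemfish.

nufgemfish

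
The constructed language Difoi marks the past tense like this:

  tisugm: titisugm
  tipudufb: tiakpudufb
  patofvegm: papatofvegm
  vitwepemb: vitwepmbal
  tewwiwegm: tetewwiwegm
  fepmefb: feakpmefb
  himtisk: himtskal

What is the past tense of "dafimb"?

"dafimb" has second-to-last letter 'm'. The one such stem in the data (vitwepemb → vitwepmbal) deletes the last vowel and adds -al (as does himtisk), so the same rule applies.
The other patterns: stems whose second-to-last letter is 'g' repeat the first consonant+vowel as a prefix; stems whose second-to-last letter is 'f' insert -ak- after the first vowel.
So dafimb → dafmbal.

dafmbal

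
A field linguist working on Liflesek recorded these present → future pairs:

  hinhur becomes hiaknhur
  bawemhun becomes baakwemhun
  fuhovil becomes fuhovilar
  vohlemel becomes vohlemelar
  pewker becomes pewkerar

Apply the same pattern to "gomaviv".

hinhur and pewker both end in -r yet inflect differently (hiaknhur, pewkerar), so the final letter is not what conditions the rule; the last vowel is.
"gomaviv" has last vowel 'i'. The one such stem in the data (fuhovil → fuhovilar) adds -ar, so the same rule applies.
So gomaviv → gomavivar.

gomavivar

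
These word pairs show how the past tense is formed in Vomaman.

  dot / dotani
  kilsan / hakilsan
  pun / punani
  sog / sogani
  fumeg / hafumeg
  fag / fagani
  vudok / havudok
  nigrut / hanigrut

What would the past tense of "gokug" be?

hagokug

fag and fumeg both end in -g yet inflect differently (fagani, hafumeg), so the final letter is not what conditions the rule; the number of vowels is.
"gokug" has 2 vowels. The stems with 2 vowels (fumeg → hafumeg, nigrut → hanigrut, kilsan → hakilsan) add the prefix ha-.
The other pattern: stems with 1 vowel add -ani.
So gokug → hagokug.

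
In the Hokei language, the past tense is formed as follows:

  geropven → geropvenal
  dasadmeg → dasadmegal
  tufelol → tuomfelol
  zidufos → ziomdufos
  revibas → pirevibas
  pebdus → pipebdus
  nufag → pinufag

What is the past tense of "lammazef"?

lammazefal

zidufos and revibas both end in -s yet inflect differently (ziomdufos, pirevibas), so the final letter is not what conditions the rule; the last vowel is.
"lammazef" has last vowel 'e'. The stems whose last vowel is 'e' (geropven → geropvenal, dasadmeg → dasadmegal) add -al.
The other patterns: stems whose last vowel is 'o' insert -om- after the first vowel; stems whose last vowel is 'a' or 'u' add the prefix pi-.
So lammazef → lammazefal.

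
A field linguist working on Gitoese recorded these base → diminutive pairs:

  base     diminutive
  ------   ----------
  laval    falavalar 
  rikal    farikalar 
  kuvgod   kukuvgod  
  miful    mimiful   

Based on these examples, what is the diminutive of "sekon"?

laval and miful both end in -l yet inflect differently (falavalar, mimiful), so the final letter is not what conditions the rule; the last vowel is.
"sekon" has last vowel 'o'. The one such stem in the data (kuvgod → kukuvgod) repeats the first consonant+vowel as a prefix (as does miful), so the same rule applies.
So sekon → sesekon.

sesekon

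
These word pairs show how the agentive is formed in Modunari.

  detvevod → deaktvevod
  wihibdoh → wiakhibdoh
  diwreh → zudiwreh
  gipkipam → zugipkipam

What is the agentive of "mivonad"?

wihibdoh and diwreh both end in -h yet inflect differently (wiakhibdoh, zudiwreh), so the final letter is not what conditions the rule; the last vowel is.
"mivonad" has last vowel 'a'. The one such stem in the data (gipkipam → zugipkipam) adds the prefix zu-, so the same rule applies.
The other pattern: stems whose last vowel is 'o' insert -ak- after the first vowel.
So mivonad → zumivonad.

zumivonad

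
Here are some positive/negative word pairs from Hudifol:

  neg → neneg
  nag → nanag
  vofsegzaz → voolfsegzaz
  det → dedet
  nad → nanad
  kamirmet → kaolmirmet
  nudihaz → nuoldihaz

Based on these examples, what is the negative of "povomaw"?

poolvomaw

"povomaw" has 3 vowels. The stems with 3 vowels (nudihaz → nuoldihaz, kamirmet → kaolmirmet, vofsegzaz → voolfsegzaz) insert -ol- after the first vowel.
The other pattern: stems with 1 vowel repeat the first consonant+vowel as a prefix.
So povomaw → poolvomaw.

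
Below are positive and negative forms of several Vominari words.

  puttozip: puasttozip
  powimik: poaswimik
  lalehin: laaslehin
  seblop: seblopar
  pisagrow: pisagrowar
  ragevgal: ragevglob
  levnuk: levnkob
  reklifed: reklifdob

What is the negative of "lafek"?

lafkob

"lafek" has last vowel 'e'. The one such stem in the data (reklifed → reklifdob) deletes the last vowel and adds -ob (as do ragevgal, levnuk), so the same rule applies.
The other patterns: stems whose last vowel is 'i' insert -as- after the first vowel; stems whose last vowel is 'o' add -ar.
So lafek → lafkob.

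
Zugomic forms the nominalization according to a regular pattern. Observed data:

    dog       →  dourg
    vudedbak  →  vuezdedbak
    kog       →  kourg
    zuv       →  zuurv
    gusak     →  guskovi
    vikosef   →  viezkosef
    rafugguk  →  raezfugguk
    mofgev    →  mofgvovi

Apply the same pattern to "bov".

bourv

"bov" has 1 vowel. The stems with 1 vowel (kog → kourg, zuv → zuurv, dog → dourg) insert -ur- after the first vowel.
The other patterns: stems with 2 vowels delete the last vowel and add -ovi; stems with 3 vowels insert -ez- after the first vowel.
So bov → bourv.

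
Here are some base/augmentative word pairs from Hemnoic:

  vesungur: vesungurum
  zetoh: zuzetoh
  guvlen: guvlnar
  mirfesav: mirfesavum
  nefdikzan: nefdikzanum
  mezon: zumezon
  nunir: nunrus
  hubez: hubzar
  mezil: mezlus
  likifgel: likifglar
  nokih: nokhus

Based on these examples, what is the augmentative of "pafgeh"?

"pafgeh" has last vowel 'e'. The stems whose last vowel is 'e' (hubez → hubzar, likifgel → likifglar, guvlen → guvlnar) delete the last vowel and add -ar.
So pafgeh → pafghar.

pafghar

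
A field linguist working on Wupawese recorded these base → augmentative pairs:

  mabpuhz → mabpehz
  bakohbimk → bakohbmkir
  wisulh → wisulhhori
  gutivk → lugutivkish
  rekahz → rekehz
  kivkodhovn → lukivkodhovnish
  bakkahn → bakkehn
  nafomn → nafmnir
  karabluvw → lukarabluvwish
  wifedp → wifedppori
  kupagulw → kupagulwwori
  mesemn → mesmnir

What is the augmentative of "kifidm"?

kivkodhovn and bakkahn both end in -n yet inflect differently (lukivkodhovnish, bakkehn), so the final letter is not what conditions the rule; the second-to-last letter is.
"kifidm" has second-to-last letter 'd'. The one such stem in the data (wifedp → wifedppori) doubles the final consonant and adds -ori (as do wisulh, kupagulw), so the same rule applies.
The other patterns: stems whose second-to-last letter is 'v' add lu- … -ish around the stem; stems whose second-to-last letter is 'h' change the last vowel to 'e'; stems whose second-to-last letter is 'm' delete the last vowel and add -ir.
So kifidm → kifidmmori.

kifidmmori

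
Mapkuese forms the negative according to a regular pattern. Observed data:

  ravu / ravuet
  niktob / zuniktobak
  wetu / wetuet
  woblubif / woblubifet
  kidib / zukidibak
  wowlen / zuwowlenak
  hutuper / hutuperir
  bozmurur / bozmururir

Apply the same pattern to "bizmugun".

hutuper and wowlen both have last vowel 'e' yet inflect differently (hutuperir, zuwowlenak), so the last vowel is not what conditions the rule; the final letter is.
"bizmugun" ends in -n. The one such stem in the data (wowlen → zuwowlenak) adds zu- … -ak around the stem, so the same rule applies.
So bizmugun → zubizmugunak.

zubizmugunak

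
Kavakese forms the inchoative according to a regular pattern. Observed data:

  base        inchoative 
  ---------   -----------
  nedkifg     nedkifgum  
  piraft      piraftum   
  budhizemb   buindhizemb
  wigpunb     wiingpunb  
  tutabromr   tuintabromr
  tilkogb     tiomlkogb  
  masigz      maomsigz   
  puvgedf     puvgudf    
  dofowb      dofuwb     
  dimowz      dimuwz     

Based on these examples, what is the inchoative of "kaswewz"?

kaswuwz

budhizemb and tilkogb both end in -b yet inflect differently (buindhizemb, tiomlkogb), so the final letter is not what conditions the rule; the second-to-last letter is.
"kaswewz" has second-to-last letter 'w'. The stems whose second-to-last letter is 'w' (dofowb → dofuwb, dimowz → dimuwz) change the last vowel to 'u'.
So kaswewz → kaswuwz.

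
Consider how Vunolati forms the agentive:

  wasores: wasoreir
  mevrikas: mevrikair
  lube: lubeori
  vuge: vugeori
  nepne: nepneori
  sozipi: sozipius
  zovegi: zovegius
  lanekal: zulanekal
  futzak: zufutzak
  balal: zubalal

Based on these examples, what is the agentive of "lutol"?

"lutol" ends in -l. The stems ending in -l (lanekal → zulanekal, balal → zubalal) add the prefix zu-.
The other patterns: stems ending in -s drop the final letter and add -ir; stems ending in -e add -ori; stems ending in -i add -us.
So lutol → zulutol.

zulutol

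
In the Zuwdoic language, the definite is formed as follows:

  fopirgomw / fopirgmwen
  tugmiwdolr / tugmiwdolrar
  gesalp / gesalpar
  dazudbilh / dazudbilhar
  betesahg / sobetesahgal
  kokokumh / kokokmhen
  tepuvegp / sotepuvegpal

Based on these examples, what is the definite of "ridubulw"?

ridubulwar

"ridubulw" has second-to-last letter 'l'. The stems whose second-to-last letter is 'l' (dazudbilh → dazudbilhar, gesalp → gesalpar, tugmiwdolr → tugmiwdolrar) add -ar.
So ridubulw → ridubulwar.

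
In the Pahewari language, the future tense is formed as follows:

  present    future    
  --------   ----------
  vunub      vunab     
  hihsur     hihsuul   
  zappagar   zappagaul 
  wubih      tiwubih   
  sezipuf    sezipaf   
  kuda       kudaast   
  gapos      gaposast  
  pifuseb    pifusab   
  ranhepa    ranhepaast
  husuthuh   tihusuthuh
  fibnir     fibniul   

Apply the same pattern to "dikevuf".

dikevaf

zappagar and kuda both have last vowel 'a' yet inflect differently (zappagaul, kudaast), so the last vowel is not what conditions the rule; the final letter is.
"dikevuf" ends in -f. The one such stem in the data (sezipuf → sezipaf) changes the last vowel to 'a' (as do pifuseb, vunub), so the same rule applies.
So dikevuf → dikevaf.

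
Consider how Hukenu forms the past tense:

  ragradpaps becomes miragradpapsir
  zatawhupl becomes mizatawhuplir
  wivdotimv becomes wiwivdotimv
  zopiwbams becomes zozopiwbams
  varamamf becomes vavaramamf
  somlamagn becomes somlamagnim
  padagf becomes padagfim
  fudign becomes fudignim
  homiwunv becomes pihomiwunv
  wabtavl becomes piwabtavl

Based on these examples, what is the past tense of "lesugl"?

lesuglim

ragradpaps and zopiwbams both end in -s yet inflect differently (miragradpapsir, zozopiwbams), so the final letter is not what conditions the rule; the second-to-last letter is.
"lesugl" has second-to-last letter 'g'. The stems whose second-to-last letter is 'g' (somlamagn → somlamagnim, padagf → padagfim, fudign → fudignim) add -im.
The other patterns: stems whose second-to-last letter is 'p' add mi- … -ir around the stem; stems whose second-to-last letter is 'm' repeat the first consonant+vowel as a prefix; stems whose second-to-last letter is 'n' or 'v' add the prefix pi-.
So lesugl → lesuglim.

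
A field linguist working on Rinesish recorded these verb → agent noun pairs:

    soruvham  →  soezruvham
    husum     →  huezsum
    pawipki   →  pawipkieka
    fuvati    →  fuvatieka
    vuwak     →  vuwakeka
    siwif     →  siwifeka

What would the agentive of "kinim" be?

soruvham and vuwak both have last vowel 'a' yet inflect differently (soezruvham, vuwakeka), so the last vowel is not what conditions the rule; the final letter is.
"kinim" ends in -m. The stems ending in -m (soruvham → soezruvham, husum → huezsum) insert -ez- after the first vowel.
The other pattern: stems ending in -f, -i or -k add -eka.
So kinim → kieznim.

kieznim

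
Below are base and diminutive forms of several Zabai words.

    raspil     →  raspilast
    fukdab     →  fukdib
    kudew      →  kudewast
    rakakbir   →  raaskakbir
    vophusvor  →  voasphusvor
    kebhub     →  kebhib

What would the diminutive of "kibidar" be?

rakakbir and raspil both have last vowel 'i' yet inflect differently (raaskakbir, raspilast), so the last vowel is not what conditions the rule; the final letter is.
"kibidar" ends in -r. The stems ending in -r (vophusvor → voasphusvor, rakakbir → raaskakbir) insert -as- after the first vowel.
The other patterns: stems ending in -b change the last vowel to 'i'; stems ending in -l or -w add -ast.
So kibidar → kiasbidar.

kiasbidar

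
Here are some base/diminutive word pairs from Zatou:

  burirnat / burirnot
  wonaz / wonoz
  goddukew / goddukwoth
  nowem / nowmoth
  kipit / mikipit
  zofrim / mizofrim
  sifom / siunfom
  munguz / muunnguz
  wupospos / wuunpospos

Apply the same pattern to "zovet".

burirnat and kipit both end in -t yet inflect differently (burirnot, mikipit), so the final letter is not what conditions the rule; the last vowel is.
"zovet" has last vowel 'e'. The stems whose last vowel is 'e' (goddukew → goddukwoth, nowem → nowmoth) delete the last vowel and add -oth.
The other patterns: stems whose last vowel is 'a' change the last vowel to 'o'; stems whose last vowel is 'i' add the prefix mi-; stems whose last vowel is 'o' or 'u' insert -un- after the first vowel.
So zovet → zovtoth.

zovtoth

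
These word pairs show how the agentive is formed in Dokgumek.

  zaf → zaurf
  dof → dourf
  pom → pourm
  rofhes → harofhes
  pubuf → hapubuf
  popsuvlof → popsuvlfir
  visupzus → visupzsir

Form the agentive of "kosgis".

zaf and pubuf both end in -f yet inflect differently (zaurf, hapubuf), so the final letter is not what conditions the rule; the number of vowels is.
"kosgis" has 2 vowels. The stems with 2 vowels (rofhes → harofhes, pubuf → hapubuf) add the prefix ha-.
The other patterns: stems with 1 vowel insert -ur- after the first vowel; stems with 3 vowels delete the last vowel and add -ir.
So kosgis → hakosgis.

hakosgis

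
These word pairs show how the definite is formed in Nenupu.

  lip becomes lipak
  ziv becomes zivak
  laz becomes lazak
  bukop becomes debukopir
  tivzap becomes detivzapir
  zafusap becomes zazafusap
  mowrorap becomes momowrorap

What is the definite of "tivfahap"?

"tivfahap" has 3 vowels. The stems with 3 vowels (zafusap → zazafusap, mowrorap → momowrorap) repeat the first consonant+vowel as a prefix.
The other patterns: stems with 1 vowel add -ak; stems with 2 vowels add de- … -ir around the stem.
So tivfahap → titivfahap.

titivfahap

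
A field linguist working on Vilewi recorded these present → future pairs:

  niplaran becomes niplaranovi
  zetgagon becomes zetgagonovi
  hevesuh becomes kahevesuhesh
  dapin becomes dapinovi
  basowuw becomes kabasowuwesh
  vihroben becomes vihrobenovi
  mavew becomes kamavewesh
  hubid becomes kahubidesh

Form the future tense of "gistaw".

dapin and hubid both have last vowel 'i' yet inflect differently (dapinovi, kahubidesh), so the last vowel is not what conditions the rule; the final letter is.
"gistaw" ends in -w. The stems ending in -w (basowuw → kabasowuwesh, mavew → kamavewesh) add ka- … -esh around the stem.
So gistaw → kagistawesh.

kagistawesh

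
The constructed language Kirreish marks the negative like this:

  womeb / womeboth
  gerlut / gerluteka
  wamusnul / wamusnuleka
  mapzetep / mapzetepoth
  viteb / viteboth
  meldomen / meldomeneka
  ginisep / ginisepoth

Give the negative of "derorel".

deroreleka

mapzetep and meldomen both have last vowel 'e' yet inflect differently (mapzetepoth, meldomeneka), so the last vowel is not what conditions the rule; the final letter is.
"derorel" ends in -l. The one such stem in the data (wamusnul → wamusnuleka) adds -eka, so the same rule applies.
The other pattern: stems ending in -b or -p add -oth.
So derorel → deroreleka.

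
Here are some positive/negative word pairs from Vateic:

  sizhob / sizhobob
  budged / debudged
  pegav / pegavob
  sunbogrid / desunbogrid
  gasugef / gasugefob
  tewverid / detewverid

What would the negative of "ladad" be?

budged and gasugef both have last vowel 'e' yet inflect differently (debudged, gasugefob), so the last vowel is not what conditions the rule; the final letter is.
"ladad" ends in -d. The stems ending in -d (tewverid → detewverid, sunbogrid → desunbogrid, budged → debudged) add the prefix de-.
The other pattern: stems ending in -b, -f or -v add -ob.
So ladad → deladad.

deladad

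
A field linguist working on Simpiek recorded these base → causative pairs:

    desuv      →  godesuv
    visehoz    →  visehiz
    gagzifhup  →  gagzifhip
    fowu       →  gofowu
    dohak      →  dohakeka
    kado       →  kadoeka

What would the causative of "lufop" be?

lufip

"lufop" ends in -p. The one such stem in the data (gagzifhup → gagzifhip) changes the last vowel to 'i' (as does visehoz), so the same rule applies.
The other patterns: stems ending in -k or -o add -eka; stems ending in -u or -v add the prefix go-.
So lufop → lufip.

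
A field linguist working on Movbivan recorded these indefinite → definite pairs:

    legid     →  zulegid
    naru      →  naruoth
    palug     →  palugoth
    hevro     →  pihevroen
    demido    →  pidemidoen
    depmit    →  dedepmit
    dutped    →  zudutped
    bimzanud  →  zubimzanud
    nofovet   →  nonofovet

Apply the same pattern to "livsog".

"livsog" ends in -g. The one such stem in the data (palug → palugoth) adds -oth, so the same rule applies.
The other patterns: stems ending in -o add pi- … -en around the stem; stems ending in -t repeat the first consonant+vowel as a prefix; stems ending in -d add the prefix zu-.
So livsog → livsogoth.

livsogoth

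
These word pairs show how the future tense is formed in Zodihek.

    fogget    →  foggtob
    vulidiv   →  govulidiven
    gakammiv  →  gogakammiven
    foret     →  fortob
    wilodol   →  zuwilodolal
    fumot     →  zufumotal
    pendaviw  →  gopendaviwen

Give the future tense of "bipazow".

zubipazowal

fogget and fumot both end in -t yet inflect differently (foggtob, zufumotal), so the final letter is not what conditions the rule; the last vowel is.
"bipazow" has last vowel 'o'. The stems whose last vowel is 'o' (fumot → zufumotal, wilodol → zuwilodolal) add zu- … -al around the stem.
The other patterns: stems whose last vowel is 'e' delete the last vowel and add -ob; stems whose last vowel is 'i' add go- … -en around the stem.
So bipazow → zubipazowal.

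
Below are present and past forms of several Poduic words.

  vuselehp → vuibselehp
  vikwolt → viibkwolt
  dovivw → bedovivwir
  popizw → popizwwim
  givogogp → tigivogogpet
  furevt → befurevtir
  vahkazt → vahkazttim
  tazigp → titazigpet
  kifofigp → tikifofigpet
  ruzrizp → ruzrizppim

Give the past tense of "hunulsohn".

huibnulsohn

tazigp and ruzrizp both end in -p yet inflect differently (titazigpet, ruzrizppim), so the final letter is not what conditions the rule; the second-to-last letter is.
"hunulsohn" has second-to-last letter 'h'. The one such stem in the data (vuselehp → vuibselehp) inserts -ib- after the first vowel (as does vikwolt), so the same rule applies.
So hunulsohn → huibnulsohn.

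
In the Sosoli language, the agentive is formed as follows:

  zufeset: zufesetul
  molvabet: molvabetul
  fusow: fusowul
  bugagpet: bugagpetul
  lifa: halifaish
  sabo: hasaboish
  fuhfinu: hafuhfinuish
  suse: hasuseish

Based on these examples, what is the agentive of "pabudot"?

fusow and sabo both have last vowel 'o' yet inflect differently (fusowul, hasaboish), so the last vowel is not what conditions the rule; whether the stem ends in a vowel or a consonant is.
"pabudot" ends in a consonant. The stems ending in a consonant (zufeset → zufesetul, molvabet → molvabetul, fusow → fusowul) add -ul.
So pabudot → pabudotul.

pabudotul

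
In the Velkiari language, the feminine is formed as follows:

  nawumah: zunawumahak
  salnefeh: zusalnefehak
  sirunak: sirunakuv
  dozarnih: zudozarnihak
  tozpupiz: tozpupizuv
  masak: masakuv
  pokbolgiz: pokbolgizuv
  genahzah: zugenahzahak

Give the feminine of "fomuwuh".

genahzah and masak both have last vowel 'a' yet inflect differently (zugenahzahak, masakuv), so the last vowel is not what conditions the rule; the final letter is.
"fomuwuh" ends in -h. The stems ending in -h (salnefeh → zusalnefehak, dozarnih → zudozarnihak, genahzah → zugenahzahak) add zu- … -ak around the stem.
So fomuwuh → zufomuwuhak.

zufomuwuhak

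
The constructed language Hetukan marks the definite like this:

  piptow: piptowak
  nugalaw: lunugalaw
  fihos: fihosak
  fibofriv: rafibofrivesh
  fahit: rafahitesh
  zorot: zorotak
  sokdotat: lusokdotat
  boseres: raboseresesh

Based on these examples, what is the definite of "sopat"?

lusopat

sokdotat and zorot both end in -t yet inflect differently (lusokdotat, zorotak), so the final letter is not what conditions the rule; the last vowel is.
"sopat" has last vowel 'a'. The stems whose last vowel is 'a' (nugalaw → lunugalaw, sokdotat → lusokdotat) add the prefix lu-.
The other patterns: stems whose last vowel is 'o' add -ak; stems whose last vowel is 'e' or 'i' add ra- … -esh around the stem.
So sopat → lusopat.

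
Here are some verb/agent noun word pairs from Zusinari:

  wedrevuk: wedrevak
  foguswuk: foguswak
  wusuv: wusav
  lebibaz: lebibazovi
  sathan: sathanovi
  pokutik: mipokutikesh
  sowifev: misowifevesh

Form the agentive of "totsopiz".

mitotsopizesh

"totsopiz" has last vowel 'i'. The one such stem in the data (pokutik → mipokutikesh) adds mi- … -esh around the stem, so the same rule applies.
The other patterns: stems whose last vowel is 'u' change the last vowel to 'a'; stems whose last vowel is 'a' add -ovi.
So totsopiz → mitotsopizesh.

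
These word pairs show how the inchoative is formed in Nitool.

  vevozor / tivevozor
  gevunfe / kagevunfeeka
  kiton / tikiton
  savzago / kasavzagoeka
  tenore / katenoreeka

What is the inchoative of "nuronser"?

"nuronser" ends in a consonant. The stems ending in a consonant (kiton → tikiton, vevozor → tivevozor) add the prefix ti-.
So nuronser → tinuronser.

tinuronser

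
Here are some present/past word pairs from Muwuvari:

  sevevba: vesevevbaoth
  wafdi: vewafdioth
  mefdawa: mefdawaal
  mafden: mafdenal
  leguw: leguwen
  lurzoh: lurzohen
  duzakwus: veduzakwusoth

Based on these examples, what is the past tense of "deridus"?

vederidusoth

mefdawa and sevevba both end in -a yet inflect differently (mefdawaal, vesevevbaoth), so the final letter is not what conditions the rule; the first letter is.
"deridus" begins with d-. The one such stem in the data (duzakwus → veduzakwusoth) adds ve- … -oth around the stem, so the same rule applies.
So deridus → vederidusoth.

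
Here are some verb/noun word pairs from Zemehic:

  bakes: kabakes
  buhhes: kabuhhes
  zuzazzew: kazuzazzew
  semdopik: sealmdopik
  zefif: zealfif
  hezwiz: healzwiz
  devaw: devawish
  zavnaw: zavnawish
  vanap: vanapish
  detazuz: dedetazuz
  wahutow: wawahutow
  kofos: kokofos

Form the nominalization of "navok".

zuzazzew and devaw both end in -w yet inflect differently (kazuzazzew, devawish), so the final letter is not what conditions the rule; the last vowel is.
"navok" has last vowel 'o'. The stems whose last vowel is 'o' (wahutow → wawahutow, kofos → kokofos) repeat the first consonant+vowel as a prefix.
The other patterns: stems whose last vowel is 'e' add the prefix ka-; stems whose last vowel is 'i' insert -al- after the first vowel; stems whose last vowel is 'a' add -ish.
So navok → nanavok.

nanavok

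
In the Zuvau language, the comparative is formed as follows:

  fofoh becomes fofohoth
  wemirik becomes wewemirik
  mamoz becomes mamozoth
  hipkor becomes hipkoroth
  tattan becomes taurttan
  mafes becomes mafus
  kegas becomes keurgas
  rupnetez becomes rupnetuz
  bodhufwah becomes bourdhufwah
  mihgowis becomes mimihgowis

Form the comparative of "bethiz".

mafes and kegas both end in -s yet inflect differently (mafus, keurgas), so the final letter is not what conditions the rule; the last vowel is.
"bethiz" has last vowel 'i'. The stems whose last vowel is 'i' (mihgowis → mimihgowis, wemirik → wewemirik) repeat the first consonant+vowel as a prefix.
The other patterns: stems whose last vowel is 'e' change the last vowel to 'u'; stems whose last vowel is 'a' insert -ur- after the first vowel; stems whose last vowel is 'o' add -oth.
So bethiz → bebethiz.

bebethiz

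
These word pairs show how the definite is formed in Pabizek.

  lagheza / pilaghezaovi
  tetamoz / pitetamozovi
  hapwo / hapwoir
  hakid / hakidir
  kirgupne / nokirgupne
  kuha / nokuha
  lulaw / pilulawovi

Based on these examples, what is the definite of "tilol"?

kuha and lagheza both end in -a yet inflect differently (nokuha, pilaghezaovi), so the final letter is not what conditions the rule; the first letter is.
"tilol" begins with t-. The one such stem in the data (tetamoz → pitetamozovi) adds pi- … -ovi around the stem, so the same rule applies.
So tilol → pitilolovi.

pitilolovi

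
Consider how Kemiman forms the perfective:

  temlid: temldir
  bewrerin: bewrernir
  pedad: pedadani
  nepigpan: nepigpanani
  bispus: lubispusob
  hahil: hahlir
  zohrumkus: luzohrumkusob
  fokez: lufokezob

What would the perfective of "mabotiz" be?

"mabotiz" has last vowel 'i'. The stems whose last vowel is 'i' (temlid → temldir, hahil → hahlir, bewrerin → bewrernir) delete the last vowel and add -ir.
The other patterns: stems whose last vowel is 'a' add -ani; stems whose last vowel is 'e' or 'u' add lu- … -ob around the stem.
So mabotiz → mabotzir.

mabotzir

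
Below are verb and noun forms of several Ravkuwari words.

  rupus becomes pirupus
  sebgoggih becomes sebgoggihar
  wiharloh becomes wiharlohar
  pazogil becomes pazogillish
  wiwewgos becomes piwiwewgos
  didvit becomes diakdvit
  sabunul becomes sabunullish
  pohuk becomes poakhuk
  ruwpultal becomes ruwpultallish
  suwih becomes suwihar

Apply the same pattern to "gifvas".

"gifvas" ends in -s. The stems ending in -s (rupus → pirupus, wiwewgos → piwiwewgos) add the prefix pi-.
The other patterns: stems ending in -l double the final consonant and add -ish; stems ending in -h add -ar; stems ending in -k or -t insert -ak- after the first vowel.
So gifvas → pigifvas.

pigifvas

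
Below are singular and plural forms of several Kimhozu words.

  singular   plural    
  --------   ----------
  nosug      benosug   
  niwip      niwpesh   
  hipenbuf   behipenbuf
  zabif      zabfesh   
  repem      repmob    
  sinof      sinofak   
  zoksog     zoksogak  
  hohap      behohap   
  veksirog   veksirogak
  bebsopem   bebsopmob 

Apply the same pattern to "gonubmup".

begonubmup

zabif and sinof both end in -f yet inflect differently (zabfesh, sinofak), so the final letter is not what conditions the rule; the last vowel is.
"gonubmup" has last vowel 'u'. The stems whose last vowel is 'u' (hipenbuf → behipenbuf, nosug → benosug) add the prefix be-.
So gonubmup → begonubmup.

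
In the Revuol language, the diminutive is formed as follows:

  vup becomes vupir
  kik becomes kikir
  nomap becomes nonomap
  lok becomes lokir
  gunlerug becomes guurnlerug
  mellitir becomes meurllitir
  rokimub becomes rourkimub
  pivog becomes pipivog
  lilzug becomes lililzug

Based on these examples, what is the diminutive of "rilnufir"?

vup and nomap both end in -p yet inflect differently (vupir, nonomap), so the final letter is not what conditions the rule; the number of vowels is.
"rilnufir" has 3 vowels. The stems with 3 vowels (gunlerug → guurnlerug, rokimub → rourkimub, mellitir → meurllitir) insert -ur- after the first vowel.
The other patterns: stems with 1 vowel add -ir; stems with 2 vowels repeat the first consonant+vowel as a prefix.
So rilnufir → riurlnufir.

riurlnufir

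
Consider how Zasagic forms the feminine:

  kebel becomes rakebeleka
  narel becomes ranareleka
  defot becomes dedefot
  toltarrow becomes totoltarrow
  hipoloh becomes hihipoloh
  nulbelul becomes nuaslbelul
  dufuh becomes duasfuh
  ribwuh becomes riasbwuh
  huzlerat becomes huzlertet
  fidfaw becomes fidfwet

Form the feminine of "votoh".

vovotoh

narel and nulbelul both end in -l yet inflect differently (ranareleka, nuaslbelul), so the final letter is not what conditions the rule; the last vowel is.
"votoh" has last vowel 'o'. The stems whose last vowel is 'o' (defot → dedefot, hipoloh → hihipoloh, toltarrow → totoltarrow) repeat the first consonant+vowel as a prefix.
So votoh → vovotoh.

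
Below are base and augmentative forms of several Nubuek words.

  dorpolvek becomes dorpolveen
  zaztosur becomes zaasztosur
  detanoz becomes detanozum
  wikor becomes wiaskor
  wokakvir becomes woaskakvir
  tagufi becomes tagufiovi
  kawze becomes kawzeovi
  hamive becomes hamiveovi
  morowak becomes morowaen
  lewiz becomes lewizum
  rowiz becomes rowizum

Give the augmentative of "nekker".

neaskker

wikor and detanoz both have last vowel 'o' yet inflect differently (wiaskor, detanozum), so the last vowel is not what conditions the rule; the final letter is.
"nekker" ends in -r. The stems ending in -r (wikor → wiaskor, wokakvir → woaskakvir, zaztosur → zaasztosur) insert -as- after the first vowel.
So nekker → neaskker.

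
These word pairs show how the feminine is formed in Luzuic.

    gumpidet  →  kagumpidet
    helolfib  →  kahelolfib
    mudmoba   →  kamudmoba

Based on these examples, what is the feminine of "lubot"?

Every pair shown (gumpidet → kagumpidet, helolfib → kahelolfib, mudmoba → kamudmoba) follows the same rule: add the prefix ka-.
So lubot → kalubot.

kalubot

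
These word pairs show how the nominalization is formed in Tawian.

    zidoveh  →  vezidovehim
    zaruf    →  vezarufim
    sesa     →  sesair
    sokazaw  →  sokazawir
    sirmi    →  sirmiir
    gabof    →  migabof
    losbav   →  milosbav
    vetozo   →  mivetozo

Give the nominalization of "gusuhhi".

zaruf and gabof both end in -f yet inflect differently (vezarufim, migabof), so the final letter is not what conditions the rule; the first letter is.
"gusuhhi" begins with g-. The one such stem in the data (gabof → migabof) adds the prefix mi-, so the same rule applies.
So gusuhhi → migusuhhi.

migusuhhi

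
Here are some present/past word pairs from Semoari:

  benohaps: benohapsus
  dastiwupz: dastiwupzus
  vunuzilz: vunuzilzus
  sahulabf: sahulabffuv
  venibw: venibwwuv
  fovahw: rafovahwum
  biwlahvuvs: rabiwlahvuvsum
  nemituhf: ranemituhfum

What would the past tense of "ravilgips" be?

"ravilgips" has second-to-last letter 'p'. The stems whose second-to-last letter is 'p' (benohaps → benohapsus, dastiwupz → dastiwupzus) add -us.
The other patterns: stems whose second-to-last letter is 'b' double the final consonant and add -uv; stems whose second-to-last letter is 'h' or 'v' add ra- … -um around the stem.
So ravilgips → ravilgipsus.

ravilgipsus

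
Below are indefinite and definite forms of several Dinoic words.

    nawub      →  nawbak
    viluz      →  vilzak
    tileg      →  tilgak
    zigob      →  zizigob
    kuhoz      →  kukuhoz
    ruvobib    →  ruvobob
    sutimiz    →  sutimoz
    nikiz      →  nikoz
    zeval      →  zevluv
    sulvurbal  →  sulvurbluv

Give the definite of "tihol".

nawub and zigob both end in -b yet inflect differently (nawbak, zizigob), so the final letter is not what conditions the rule; the last vowel is.
"tihol" has last vowel 'o'. The stems whose last vowel is 'o' (zigob → zizigob, kuhoz → kukuhoz) repeat the first consonant+vowel as a prefix.
So tihol → titihol.

titihol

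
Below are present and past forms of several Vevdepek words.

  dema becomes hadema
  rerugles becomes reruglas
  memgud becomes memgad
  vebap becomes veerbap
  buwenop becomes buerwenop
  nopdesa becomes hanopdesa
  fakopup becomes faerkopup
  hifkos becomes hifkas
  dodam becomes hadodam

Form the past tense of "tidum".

hatidum

"tidum" ends in -m. The one such stem in the data (dodam → hadodam) adds the prefix ha-, so the same rule applies.
The other patterns: stems ending in -p insert -er- after the first vowel; stems ending in -d or -s change the last vowel to 'a'.
So tidum → hatidum.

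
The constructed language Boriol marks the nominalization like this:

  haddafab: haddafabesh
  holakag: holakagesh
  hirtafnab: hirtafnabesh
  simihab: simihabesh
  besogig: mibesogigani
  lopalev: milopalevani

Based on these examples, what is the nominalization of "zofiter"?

mizofiterani

holakag and besogig both end in -g yet inflect differently (holakagesh, mibesogigani), so the final letter is not what conditions the rule; the last vowel is.
"zofiter" has last vowel 'e'. The one such stem in the data (lopalev → milopalevani) adds mi- … -ani around the stem, so the same rule applies.
So zofiter → mizofiterani.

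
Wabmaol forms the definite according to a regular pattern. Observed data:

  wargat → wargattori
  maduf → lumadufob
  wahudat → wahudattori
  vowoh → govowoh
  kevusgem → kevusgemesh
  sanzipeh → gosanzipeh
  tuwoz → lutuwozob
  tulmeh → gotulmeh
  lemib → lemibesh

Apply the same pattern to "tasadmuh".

kevusgem and sanzipeh both have last vowel 'e' yet inflect differently (kevusgemesh, gosanzipeh), so the last vowel is not what conditions the rule; the final letter is.
"tasadmuh" ends in -h. The stems ending in -h (sanzipeh → gosanzipeh, tulmeh → gotulmeh, vowoh → govowoh) add the prefix go-.
So tasadmuh → gotasadmuh.

gotasadmuh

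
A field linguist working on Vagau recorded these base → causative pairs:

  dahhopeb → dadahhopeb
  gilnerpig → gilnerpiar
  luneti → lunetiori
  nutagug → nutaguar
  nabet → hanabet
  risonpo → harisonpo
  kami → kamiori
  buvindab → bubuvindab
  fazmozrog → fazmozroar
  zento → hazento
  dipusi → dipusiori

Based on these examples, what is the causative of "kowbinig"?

kami and gilnerpig both have last vowel 'i' yet inflect differently (kamiori, gilnerpiar), so the last vowel is not what conditions the rule; the final letter is.
"kowbinig" ends in -g. The stems ending in -g (fazmozrog → fazmozroar, nutagug → nutaguar, gilnerpig → gilnerpiar) drop the final letter and add -ar.
So kowbinig → kowbiniar.

kowbiniar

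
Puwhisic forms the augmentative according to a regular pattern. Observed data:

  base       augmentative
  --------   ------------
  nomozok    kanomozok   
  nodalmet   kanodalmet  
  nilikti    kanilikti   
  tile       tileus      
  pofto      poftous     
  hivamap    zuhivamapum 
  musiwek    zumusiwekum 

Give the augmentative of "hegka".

zuhegkaum

nomozok and musiwek both end in -k yet inflect differently (kanomozok, zumusiwekum), so the final letter is not what conditions the rule; the first letter is.
"hegka" begins with h-. The one such stem in the data (hivamap → zuhivamapum) adds zu- … -um around the stem, so the same rule applies.
So hegka → zuhegkaum.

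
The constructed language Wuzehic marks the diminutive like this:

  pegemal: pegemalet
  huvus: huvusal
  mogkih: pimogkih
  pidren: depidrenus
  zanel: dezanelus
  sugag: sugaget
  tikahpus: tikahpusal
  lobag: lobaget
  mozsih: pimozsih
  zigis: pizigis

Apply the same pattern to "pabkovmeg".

depabkovmegus

zigis and huvus both end in -s yet inflect differently (pizigis, huvusal), so the final letter is not what conditions the rule; the last vowel is.
"pabkovmeg" has last vowel 'e'. The stems whose last vowel is 'e' (pidren → depidrenus, zanel → dezanelus) add de- … -us around the stem.
The other patterns: stems whose last vowel is 'i' add the prefix pi-; stems whose last vowel is 'u' add -al; stems whose last vowel is 'a' add -et.
So pabkovmeg → depabkovmegus.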